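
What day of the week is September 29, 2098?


Monday

Zeller's congruence:
q=29, m=9, k=98, j=20
h = (29 + ⌊13×10/5⌋ + 98 + ⌊98/4⌋ + ⌊20/4⌋ - 2×20) mod 7
= (29 + 26 + 98 + 24 + 5 - 40) mod 7
= 142 mod 7 = 2
h=2 → Monday


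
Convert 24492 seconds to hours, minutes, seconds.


6h 48m 12s

Hours: 24492 ÷ 3600 = 6 remainder 2892
Minutes: 2892 ÷ 60 = 48 remainder 12
Seconds: 12


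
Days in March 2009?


31 days

Month: March (month 3)
March has 31 days


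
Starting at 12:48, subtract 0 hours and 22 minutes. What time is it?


12:26

Start: 768 minutes from midnight
Subtract: 22 minutes
Remaining: 768 - 22 = 746
Hours: 12, Minutes: 26


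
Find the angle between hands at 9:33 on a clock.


Hour hand = 9×30 + 33×0.5 = 286.5°
Minute hand = 33×6 = 198°
Difference = |286.5 - 198| = 88.5°

88.5°


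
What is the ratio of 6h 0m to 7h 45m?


Duration 1: 360 minutes
Duration 2: 465 minutes
Ratio = 360:465
GCD = 15
Simplified = 24:31
As a decimal: 24/31 ≈ 0.77

24:31 (0.77)


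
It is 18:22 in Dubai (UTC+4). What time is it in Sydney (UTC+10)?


00:22 (next day)

Time difference = UTC+10 - UTC+4 = +6 hours
New hour = (18 + 6) mod 24
= 24 mod 24 = 0
Minutes unchanged → 00:22; 24 ≥ 24 → next day


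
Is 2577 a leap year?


Rules: divisible by 4 AND (not by 100 OR by 400)
2577 ÷ 4 = 644 remainder 1 → not divisible by 4
Not divisible by 4 → not a leap year

No


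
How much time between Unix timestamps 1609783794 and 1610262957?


479163 seconds (133.1 hours / 5.55 days)

Difference = 1610262957 - 1609783794 = 479163 seconds
In hours: 479163 / 3600 ≈ 133.1
In days: 479163 / 86400 ≈ 5.55


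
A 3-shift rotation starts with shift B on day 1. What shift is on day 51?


Shift A

Shifts: A, B, C
Start: B (index 1)
Day 51: (1 + 51 - 1) mod 3
= 51 mod 3
= 0
Index 0 → shift A


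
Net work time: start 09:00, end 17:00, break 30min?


7h 30m (450 minutes)

Total time = (17×60+0) - (9×60+0)
= 1020 - 540 = 480 min
Minus break: 480 - 30 = 450 min
= 7h 30m


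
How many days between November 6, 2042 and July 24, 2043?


From November 6, 2042 to July 24, 2043
Rest of November 2042: 30 - 6 = 24
Full months: December 31, January 31, February 2043 28, March 31, April 30, May 31, June 30
Days into July 2043: 24
Total = 24 + 31 + 31 + 28 + 31 + 30 + 31 + 30 + 24 = 260 days

260 days


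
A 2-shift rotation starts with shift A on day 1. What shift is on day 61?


Shift A

Shifts: A, B
Start: A (index 0)
Day 61: (0 + 61 - 1) mod 2
= 60 mod 2
= 0
Index 0 → shift A


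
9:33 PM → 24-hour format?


21:33

Input: 9:33 PM
PM: 9 + 12 = 21


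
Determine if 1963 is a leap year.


Rules: divisible by 4 AND (not by 100 OR by 400)
1963 ÷ 4 = 490 remainder 3 → not divisible by 4
Not divisible by 4 → not a leap year

No


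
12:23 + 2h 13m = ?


Start: 743 minutes from midnight
Add: 133 minutes
Total: 876 minutes
Hours: 876 ÷ 60 = 14 remainder 36

14:36


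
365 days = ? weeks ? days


Weeks: 365 ÷ 7 = 52 remainder 1

52 weeks 1 days


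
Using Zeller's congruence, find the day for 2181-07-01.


Sunday

Zeller's congruence:
q=1, m=7, k=81, j=21
h = (1 + ⌊13×8/5⌋ + 81 + ⌊81/4⌋ + ⌊21/4⌋ - 2×21) mod 7
= (1 + 20 + 81 + 20 + 5 - 42) mod 7
= 85 mod 7 = 1
h=1 → Sunday


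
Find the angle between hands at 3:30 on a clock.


75.0°

Hour hand = 3×30 + 30×0.5 = 105.0°
Minute hand = 30×6 = 180°
Difference = |105.0 - 180| = 75.0°


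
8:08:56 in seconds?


29336 seconds

Hours: 8 × 3600 = 28800
Minutes: 8 × 60 = 480
Seconds: 56
Total = 28800 + 480 + 56 = 29336


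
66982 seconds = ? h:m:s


Hours: 66982 ÷ 3600 = 18 remainder 2182
Minutes: 2182 ÷ 60 = 36 remainder 22
Seconds: 22

18h 36m 22s


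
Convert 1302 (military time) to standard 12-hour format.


Hour: 13
13 - 12 = 1 → PM

1:02 PM


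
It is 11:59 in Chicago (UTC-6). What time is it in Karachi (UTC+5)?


Time difference = UTC+5 - UTC-6 = +11 hours
New hour = (11 + 11) mod 24
= 22 mod 24 = 22
Minutes unchanged → 22:59

22:59


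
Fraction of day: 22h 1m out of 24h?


0.9174 (91.74%)

Total minutes: 22×60 + 1 = 1321
Day = 24×60 = 1440 minutes
Fraction = 1321/1440 ≈ 0.9174
As a percentage: 1321/1440 × 100 ≈ 91.74%


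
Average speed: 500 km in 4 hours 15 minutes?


Distance: 500 km
Time: 4h 15m = 255 min = 255/60 = 17/4 hours
Speed = 500 ÷ (17/4) = 500 × 4 / 17 = 2000/17 ≈ 117.6 km/h

117.6 km/h


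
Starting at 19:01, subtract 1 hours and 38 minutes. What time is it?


17:23

Start: 1141 minutes from midnight
Subtract: 98 minutes
Remaining: 1141 - 98 = 1043
Hours: 17, Minutes: 23


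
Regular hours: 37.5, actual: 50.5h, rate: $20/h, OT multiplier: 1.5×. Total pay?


$1140.00

Regular: 37.5h × $20 = $750.00
Overtime: 50.5 - 37.5 = 13.0h
OT pay: 13.0h × $20 × 1.5 = $390.00
Total = $750.00 + $390.00 = $1140.00


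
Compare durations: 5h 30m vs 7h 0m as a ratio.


Duration 1: 330 minutes
Duration 2: 420 minutes
Ratio = 330:420
GCD = 30
Simplified = 11:14
As a decimal: 11/14 ≈ 0.79

11:14 (0.79)


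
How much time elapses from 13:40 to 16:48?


End time in minutes: 16×60 + 48 = 1008
Start time in minutes: 13×60 + 40 = 820
Difference = 1008 - 820 = 188 minutes
= 3 hours 8 minutes

3h 8m


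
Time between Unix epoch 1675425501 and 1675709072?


283571 seconds (78.8 hours / 3.28 days)

Difference = 1675709072 - 1675425501 = 283571 seconds
In hours: 283571 / 3600 ≈ 78.8
In days: 283571 / 86400 ≈ 3.28


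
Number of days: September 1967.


30 days

Month: September (month 9)
September has 30 days


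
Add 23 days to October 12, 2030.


Start: October 12, 2030
Add 23 days
October 12 → November 1: 31 - 12 + 1 = 20 days (23 - 20 = 3 left)
November 1 + 3 = November 4, 2030

November 4, 2030


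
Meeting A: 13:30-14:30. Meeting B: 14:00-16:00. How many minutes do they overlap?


Meeting A: 810-870 (in minutes from midnight)
Meeting B: 840-960
Overlap start = max(810, 840) = 840
Overlap end = min(870, 960) = 870
Overlap = max(0, 870 - 840) = 30 min

30 minutes


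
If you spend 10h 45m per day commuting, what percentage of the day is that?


44.8%

Time: 645 minutes
Day: 1440 minutes
Percentage = (645/1440) × 100 ≈ 44.8%


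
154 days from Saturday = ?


Start: Saturday (index 5)
(5 + 154) mod 7
= 159 mod 7
= 5
Index 5 → Saturday

Saturday


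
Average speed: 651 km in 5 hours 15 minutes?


124.0 km/h

Distance: 651 km
Time: 5h 15m = 315 min = 315/60 = 21/4 hours
Speed = 651 ÷ (21/4) = 651 × 4 / 21 = 2604/21 = 124.0 km/h


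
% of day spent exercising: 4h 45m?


19.8%

Time: 285 minutes
Day: 1440 minutes
Percentage = (285/1440) × 100 ≈ 19.8%


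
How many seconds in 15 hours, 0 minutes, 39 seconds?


Hours: 15 × 3600 = 54000
Minutes: 0 × 60 = 0
Seconds: 39
Total = 54000 + 0 + 39 = 54039

54039 seconds


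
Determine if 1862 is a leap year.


No

Rules: divisible by 4 AND (not by 100 OR by 400)
1862 ÷ 4 = 465 remainder 2 → not divisible by 4
Not divisible by 4 → not a leap year


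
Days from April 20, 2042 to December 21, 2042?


From April 20, 2042 to December 21, 2042
Rest of April 2042: 30 - 20 = 10
Full months: May 31, June 30, July 31, August 31, September 30, October 31, November 30
Days into December 2042: 21
Total = 10 + 31 + 30 + 31 + 31 + 30 + 31 + 30 + 21 = 245 days

245 days


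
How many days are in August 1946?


31 days

Month: August (month 8)
August has 31 days


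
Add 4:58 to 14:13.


19:11

Start: 853 minutes from midnight
Add: 298 minutes
Total: 1151 minutes
Hours: 1151 ÷ 60 = 19 remainder 11


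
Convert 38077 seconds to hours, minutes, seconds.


Hours: 38077 ÷ 3600 = 10 remainder 2077
Minutes: 2077 ÷ 60 = 34 remainder 37
Seconds: 37

10h 34m 37s


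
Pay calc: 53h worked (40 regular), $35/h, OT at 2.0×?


$2310.00

Regular: 40h × $35 = $1400.00
Overtime: 53 - 40 = 13h
OT pay: 13h × $35 × 2.0 = $910.00
Total = $1400.00 + $910.00 = $2310.00


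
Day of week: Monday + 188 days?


Sunday

Start: Monday (index 0)
(0 + 188) mod 7
= 188 mod 7
= 6
Index 6 → Sunday


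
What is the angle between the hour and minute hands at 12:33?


Hour hand (12 ≡ 0 on the dial): 0×30 + 33×0.5 = 16.5°
Minute hand = 33×6 = 198°
Difference = |16.5 - 198| = 181.5°
Since > 180°: 360 - 181.5 = 178.5°

178.5°


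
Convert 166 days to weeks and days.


23 weeks 5 days

Weeks: 166 ÷ 7 = 23 remainder 5


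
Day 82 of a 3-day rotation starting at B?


Shifts: A, B, C
Start: B (index 1)
Day 82: (1 + 82 - 1) mod 3
= 82 mod 3
= 1
Index 1 → shift B

Shift B


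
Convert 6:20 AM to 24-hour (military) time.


06:20

Input: 6:20 AM
AM hour stays: 6


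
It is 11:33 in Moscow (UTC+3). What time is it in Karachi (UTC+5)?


13:33

Time difference = UTC+5 - UTC+3 = +2 hours
New hour = (11 + 2) mod 24
= 13 mod 24 = 13
Minutes unchanged → 13:33


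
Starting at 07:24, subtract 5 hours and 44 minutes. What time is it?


01:40

Start: 444 minutes from midnight
Subtract: 344 minutes
Remaining: 444 - 344 = 100
Hours: 1, Minutes: 40


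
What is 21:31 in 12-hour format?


Hour: 21
21 - 12 = 9 → PM

9:31 PM


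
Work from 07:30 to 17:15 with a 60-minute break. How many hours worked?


8h 45m (525 minutes)

Total time = (17×60+15) - (7×60+30)
= 1035 - 450 = 585 min
Minus break: 585 - 60 = 525 min
= 8h 45m


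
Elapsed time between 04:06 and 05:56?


1h 50m

End time in minutes: 5×60 + 56 = 356
Start time in minutes: 4×60 + 6 = 246
Difference = 356 - 246 = 110 minutes
= 1 hours 50 minutes


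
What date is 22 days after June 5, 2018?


Start: June 5, 2018
Add 22 days
June 5 + 22 = June 27, 2018

June 27, 2018


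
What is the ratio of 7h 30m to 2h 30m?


Duration 1: 450 minutes
Duration 2: 150 minutes
Ratio = 450:150
GCD = 150
Simplified = 3:1
As a decimal: 3/1 = 3.00

3:1 (3.00)


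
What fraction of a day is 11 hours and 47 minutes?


0.4910 (49.10%)

Total minutes: 11×60 + 47 = 707
Day = 24×60 = 1440 minutes
Fraction = 707/1440 ≈ 0.4910
As a percentage: 707/1440 × 100 ≈ 49.10%


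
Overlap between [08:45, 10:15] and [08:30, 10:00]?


75 minutes

Meeting A: 525-615 (in minutes from midnight)
Meeting B: 510-600
Overlap start = max(525, 510) = 525
Overlap end = min(615, 600) = 600
Overlap = max(0, 600 - 525) = 75 min


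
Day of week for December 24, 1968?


Zeller's congruence:
q=24, m=12, k=68, j=19
h = (24 + ⌊13×13/5⌋ + 68 + ⌊68/4⌋ + ⌊19/4⌋ - 2×19) mod 7
= (24 + 33 + 68 + 17 + 4 - 38) mod 7
= 108 mod 7 = 3
h=3 → Tuesday

Tuesday


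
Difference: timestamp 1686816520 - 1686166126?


650394 seconds (180.7 hours / 7.53 days)

Difference = 1686816520 - 1686166126 = 650394 seconds
In hours: 650394 / 3600 ≈ 180.7
In days: 650394 / 86400 ≈ 7.53


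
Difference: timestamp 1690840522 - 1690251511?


589011 seconds (163.6 hours / 6.82 days)

Difference = 1690840522 - 1690251511 = 589011 seconds
In hours: 589011 / 3600 ≈ 163.6
In days: 589011 / 86400 ≈ 6.82


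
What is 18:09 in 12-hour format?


Hour: 18
18 - 12 = 6 → PM

6:09 PM


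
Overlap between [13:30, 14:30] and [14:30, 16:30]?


0 minutes

Meeting A: 810-870 (in minutes from midnight)
Meeting B: 870-990
Overlap start = max(810, 870) = 870
Overlap end = min(870, 990) = 870
Overlap = max(0, 870 - 870) = 0 min


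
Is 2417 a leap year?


Rules: divisible by 4 AND (not by 100 OR by 400)
2417 ÷ 4 = 604 remainder 1 → not divisible by 4
Not divisible by 4 → not a leap year

No


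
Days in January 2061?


Month: January (month 1)
January has 31 days

31 days


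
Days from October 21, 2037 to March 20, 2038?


From October 21, 2037 to March 20, 2038
Rest of October 2037: 31 - 21 = 10
Full months: November 30, December 31, January 31, February 2038 28
Days into March 2038: 20
Total = 10 + 30 + 31 + 31 + 28 + 20 = 150 days

150 days


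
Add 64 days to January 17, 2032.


Start: January 17, 2032
Add 64 days
January 17 → February 1: 31 - 17 + 1 = 15 days (64 - 15 = 49 left)
February 1 → March 1: 29 - 1 + 1 = 29 days (49 - 29 = 20 left)
March 1 + 20 = March 21, 2032

March 21, 2032


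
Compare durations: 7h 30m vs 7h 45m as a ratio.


30:31 (0.97)

Duration 1: 450 minutes
Duration 2: 465 minutes
Ratio = 450:465
GCD = 15
Simplified = 30:31
As a decimal: 30/31 ≈ 0.97


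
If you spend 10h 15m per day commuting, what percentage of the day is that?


42.7%

Time: 615 minutes
Day: 1440 minutes
Percentage = (615/1440) × 100 ≈ 42.7%


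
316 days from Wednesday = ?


Thursday

Start: Wednesday (index 2)
(2 + 316) mod 7
= 318 mod 7
= 3
Index 3 → Thursday


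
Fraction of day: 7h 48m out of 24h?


0.3250 (32.50%)

Total minutes: 7×60 + 48 = 468
Day = 24×60 = 1440 minutes
Fraction = 468/1440 = 0.3250
As a percentage: 468/1440 × 100 = 32.50%


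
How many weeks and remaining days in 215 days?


30 weeks 5 days

Weeks: 215 ÷ 7 = 30 remainder 5


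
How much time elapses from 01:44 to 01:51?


End time in minutes: 1×60 + 51 = 111
Start time in minutes: 1×60 + 44 = 104
Difference = 111 - 104 = 7 minutes
= 0 hours 7 minutes

0h 7m


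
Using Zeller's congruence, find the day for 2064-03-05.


Zeller's congruence:
q=5, m=3, k=64, j=20
h = (5 + ⌊13×4/5⌋ + 64 + ⌊64/4⌋ + ⌊20/4⌋ - 2×20) mod 7
= (5 + 10 + 64 + 16 + 5 - 40) mod 7
= 60 mod 7 = 4
h=4 → Wednesday

Wednesday


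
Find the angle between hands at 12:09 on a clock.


49.5°

Hour hand (12 ≡ 0 on the dial): 0×30 + 9×0.5 = 4.5°
Minute hand = 9×6 = 54°
Difference = |4.5 - 54| = 49.5°


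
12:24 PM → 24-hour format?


Input: 12:24 PM
12 PM → 12 (noon)

12:24


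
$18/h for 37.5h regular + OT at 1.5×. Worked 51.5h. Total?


Regular: 37.5h × $18 = $675.00
Overtime: 51.5 - 37.5 = 14.0h
OT pay: 14.0h × $18 × 1.5 = $378.00
Total = $675.00 + $378.00 = $1053.00

$1053.00


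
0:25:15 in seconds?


Hours: 0 × 3600 = 0
Minutes: 25 × 60 = 1500
Seconds: 15
Total = 0 + 1500 + 15 = 1515

1515 seconds


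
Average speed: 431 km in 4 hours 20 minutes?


99.5 km/h

Distance: 431 km
Time: 4h 20m = 260 min = 260/60 = 13/3 hours
Speed = 431 ÷ (13/3) = 431 × 3 / 13 = 1293/13 ≈ 99.5 km/h


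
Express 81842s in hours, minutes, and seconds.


Hours: 81842 ÷ 3600 = 22 remainder 2642
Minutes: 2642 ÷ 60 = 44 remainder 2
Seconds: 2

22h 44m 2s


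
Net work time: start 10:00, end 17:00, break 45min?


Total time = (17×60+0) - (10×60+0)
= 1020 - 600 = 420 min
Minus break: 420 - 45 = 375 min
= 6h 15m

6h 15m (375 minutes)


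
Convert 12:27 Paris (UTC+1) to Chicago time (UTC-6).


05:27

Time difference = UTC-6 - UTC+1 = -7 hours
New hour = (12 -7) mod 24
= 5 mod 24 = 5
Minutes unchanged → 05:27


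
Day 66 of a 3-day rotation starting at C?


Shift B

Shifts: A, B, C
Start: C (index 2)
Day 66: (2 + 66 - 1) mod 3
= 67 mod 3
= 1
Index 1 → shift B


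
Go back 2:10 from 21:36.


Start: 1296 minutes from midnight
Subtract: 130 minutes
Remaining: 1296 - 130 = 1166
Hours: 19, Minutes: 26

19:26


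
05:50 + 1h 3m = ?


06:53

Start: 350 minutes from midnight
Add: 63 minutes
Total: 413 minutes
Hours: 413 ÷ 60 = 6 remainder 53


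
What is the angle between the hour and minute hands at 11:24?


162.0°

Hour hand = 11×30 + 24×0.5 = 342.0°
Minute hand = 24×6 = 144°
Difference = |342.0 - 144| = 198.0°
Since > 180°: 360 - 198.0 = 162.0°


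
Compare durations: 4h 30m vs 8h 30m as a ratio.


9:17 (0.53)

Duration 1: 270 minutes
Duration 2: 510 minutes
Ratio = 270:510
GCD = 30
Simplified = 9:17
As a decimal: 9/17 ≈ 0.53


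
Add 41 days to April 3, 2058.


Start: April 3, 2058
Add 41 days
April 3 → May 1: 30 - 3 + 1 = 28 days (41 - 28 = 13 left)
May 1 + 13 = May 14, 2058

May 14, 2058


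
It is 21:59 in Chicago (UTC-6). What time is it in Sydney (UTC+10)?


13:59 (next day)

Time difference = UTC+10 - UTC-6 = +16 hours
New hour = (21 + 16) mod 24
= 37 mod 24 = 13
Minutes unchanged → 13:59; 37 ≥ 24 → next day


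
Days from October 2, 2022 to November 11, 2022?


40 days

From October 2, 2022 to November 11, 2022
Rest of October 2022: 31 - 2 = 29
Days into November 2022: 11
Total = 29 + 11 = 40 days


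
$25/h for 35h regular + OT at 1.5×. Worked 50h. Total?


Regular: 35h × $25 = $875.00
Overtime: 50 - 35 = 15h
OT pay: 15h × $25 × 1.5 = $562.50
Total = $875.00 + $562.50 = $1437.50

$1437.50


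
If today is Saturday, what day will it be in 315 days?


Saturday

Start: Saturday (index 5)
(5 + 315) mod 7
= 320 mod 7
= 5
Index 5 → Saturday


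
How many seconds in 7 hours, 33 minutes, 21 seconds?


27201 seconds

Hours: 7 × 3600 = 25200
Minutes: 33 × 60 = 1980
Seconds: 21
Total = 25200 + 1980 + 21 = 27201


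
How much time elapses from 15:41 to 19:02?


3h 21m

End time in minutes: 19×60 + 2 = 1142
Start time in minutes: 15×60 + 41 = 941
Difference = 1142 - 941 = 201 minutes
= 3 hours 21 minutes


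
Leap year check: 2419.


Rules: divisible by 4 AND (not by 100 OR by 400)
2419 ÷ 4 = 604 remainder 3 → not divisible by 4
Not divisible by 4 → not a leap year

No


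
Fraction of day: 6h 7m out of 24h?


Total minutes: 6×60 + 7 = 367
Day = 24×60 = 1440 minutes
Fraction = 367/1440 ≈ 0.2549
As a percentage: 367/1440 × 100 ≈ 25.49%

0.2549 (25.49%)


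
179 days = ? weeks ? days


Weeks: 179 ÷ 7 = 25 remainder 4

25 weeks 4 days


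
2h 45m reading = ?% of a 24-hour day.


11.5%

Time: 165 minutes
Day: 1440 minutes
Percentage = (165/1440) × 100 ≈ 11.5%


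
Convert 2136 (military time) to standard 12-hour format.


9:36 PM

Hour: 21
21 - 12 = 9 → PM


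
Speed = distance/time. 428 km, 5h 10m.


Distance: 428 km
Time: 5h 10m = 310 min = 310/60 = 31/6 hours
Speed = 428 ÷ (31/6) = 428 × 6 / 31 = 2568/31 ≈ 82.8 km/h

82.8 km/h


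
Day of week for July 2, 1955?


Zeller's congruence:
q=2, m=7, k=55, j=19
h = (2 + ⌊13×8/5⌋ + 55 + ⌊55/4⌋ + ⌊19/4⌋ - 2×19) mod 7
= (2 + 20 + 55 + 13 + 4 - 38) mod 7
= 56 mod 7 = 0
h=0 → Saturday

Saturday


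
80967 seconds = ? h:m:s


Hours: 80967 ÷ 3600 = 22 remainder 1767
Minutes: 1767 ÷ 60 = 29 remainder 27
Seconds: 27

22h 29m 27s


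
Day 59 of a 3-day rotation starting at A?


Shift B

Shifts: A, B, C
Start: A (index 0)
Day 59: (0 + 59 - 1) mod 3
= 58 mod 3
= 1
Index 1 → shift B


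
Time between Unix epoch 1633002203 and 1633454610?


Difference = 1633454610 - 1633002203 = 452407 seconds
In hours: 452407 / 3600 ≈ 125.7
In days: 452407 / 86400 ≈ 5.24

452407 seconds (125.7 hours / 5.24 days)


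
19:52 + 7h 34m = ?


03:26 (next day)

Start: 1192 minutes from midnight
Add: 454 minutes
Total: 1646 minutes
Hours: 1646 ÷ 60 = 27 remainder 26
27 ≥ 24 → 27 - 24 = 3 (next day)


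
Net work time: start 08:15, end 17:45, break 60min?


8h 30m (510 minutes)

Total time = (17×60+45) - (8×60+15)
= 1065 - 495 = 570 min
Minus break: 570 - 60 = 510 min
= 8h 30m


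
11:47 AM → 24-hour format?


11:47

Input: 11:47 AM
AM hour stays: 11


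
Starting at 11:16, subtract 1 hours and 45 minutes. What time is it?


09:31

Start: 676 minutes from midnight
Subtract: 105 minutes
Remaining: 676 - 105 = 571
Hours: 9, Minutes: 31


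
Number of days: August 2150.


31 days

Month: August (month 8)
August has 31 days


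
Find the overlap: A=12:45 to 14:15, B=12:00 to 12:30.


0 minutes

Meeting A: 765-855 (in minutes from midnight)
Meeting B: 720-750
Overlap start = max(765, 720) = 765
Overlap end = min(855, 750) = 750
Overlap = max(0, 750 - 765) = 0 min


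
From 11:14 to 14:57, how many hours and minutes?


3h 43m

End time in minutes: 14×60 + 57 = 897
Start time in minutes: 11×60 + 14 = 674
Difference = 897 - 674 = 223 minutes
= 3 hours 43 minutes


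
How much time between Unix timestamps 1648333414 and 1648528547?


Difference = 1648528547 - 1648333414 = 195133 seconds
In hours: 195133 / 3600 ≈ 54.2
In days: 195133 / 86400 ≈ 2.26

195133 seconds (54.2 hours / 2.26 days)


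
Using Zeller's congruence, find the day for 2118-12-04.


Sunday

Zeller's congruence:
q=4, m=12, k=18, j=21
h = (4 + ⌊13×13/5⌋ + 18 + ⌊18/4⌋ + ⌊21/4⌋ - 2×21) mod 7
= (4 + 33 + 18 + 4 + 5 - 42) mod 7
= 22 mod 7 = 1
h=1 → Sunday


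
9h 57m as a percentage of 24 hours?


0.4146 (41.46%)

Total minutes: 9×60 + 57 = 597
Day = 24×60 = 1440 minutes
Fraction = 597/1440 ≈ 0.4146
As a percentage: 597/1440 × 100 ≈ 41.46%


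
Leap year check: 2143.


Rules: divisible by 4 AND (not by 100 OR by 400)
2143 ÷ 4 = 535 remainder 3 → not divisible by 4
Not divisible by 4 → not a leap year

No


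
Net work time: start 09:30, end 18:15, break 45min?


8h 0m (480 minutes)

Total time = (18×60+15) - (9×60+30)
= 1095 - 570 = 525 min
Minus break: 525 - 45 = 480 min
= 8h 0m


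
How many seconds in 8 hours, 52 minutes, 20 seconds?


Hours: 8 × 3600 = 28800
Minutes: 52 × 60 = 3120
Seconds: 20
Total = 28800 + 3120 + 20 = 31940

31940 seconds


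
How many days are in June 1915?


30 days

Month: June (month 6)
June has 30 days


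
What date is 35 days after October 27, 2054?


December 1, 2054

Start: October 27, 2054
Add 35 days
October 27 → November 1: 31 - 27 + 1 = 5 days (35 - 5 = 30 left)
November 1 → December 1: 30 - 1 + 1 = 30 days (30 - 30 = 0 left)
Land exactly on December 1, 2054


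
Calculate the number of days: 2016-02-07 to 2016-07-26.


From February 7, 2016 to July 26, 2016
Rest of February 2016: 29 - 7 = 22
Full months: March 31, April 30, May 31, June 30
Days into July 2016: 26
Total = 22 + 31 + 30 + 31 + 30 + 26 = 170 days

170 days


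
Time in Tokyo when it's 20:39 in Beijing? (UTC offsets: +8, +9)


Time difference = UTC+9 - UTC+8 = +1 hours
New hour = (20 + 1) mod 24
= 21 mod 24 = 21
Minutes unchanged → 21:39

21:39


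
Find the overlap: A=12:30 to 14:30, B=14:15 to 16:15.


Meeting A: 750-870 (in minutes from midnight)
Meeting B: 855-975
Overlap start = max(750, 855) = 855
Overlap end = min(870, 975) = 870
Overlap = max(0, 870 - 855) = 15 min

15 minutes


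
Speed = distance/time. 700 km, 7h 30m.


93.3 km/h

Distance: 700 km
Time: 7h 30m = 450 min = 450/60 = 15/2 hours
Speed = 700 ÷ (15/2) = 700 × 2 / 15 = 1400/15 ≈ 93.3 km/h


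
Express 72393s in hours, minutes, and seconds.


Hours: 72393 ÷ 3600 = 20 remainder 393
Minutes: 393 ÷ 60 = 6 remainder 33
Seconds: 33

20h 6m 33s


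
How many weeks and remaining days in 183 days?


Weeks: 183 ÷ 7 = 26 remainder 1

26 weeks 1 days


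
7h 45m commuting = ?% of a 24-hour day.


32.3%

Time: 465 minutes
Day: 1440 minutes
Percentage = (465/1440) × 100 ≈ 32.3%


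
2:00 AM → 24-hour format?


Input: 2:00 AM
AM hour stays: 2

02:00


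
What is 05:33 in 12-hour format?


5:33 AM

Hour: 5
5 < 12 → AM


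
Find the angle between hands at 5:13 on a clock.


Hour hand = 5×30 + 13×0.5 = 156.5°
Minute hand = 13×6 = 78°
Difference = |156.5 - 78| = 78.5°

78.5°


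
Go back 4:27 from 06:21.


Start: 381 minutes from midnight
Subtract: 267 minutes
Remaining: 381 - 267 = 114
Hours: 1, Minutes: 54

01:54


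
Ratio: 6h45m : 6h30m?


27:26 (1.04)

Duration 1: 405 minutes
Duration 2: 390 minutes
Ratio = 405:390
GCD = 15
Simplified = 27:26
As a decimal: 27/26 ≈ 1.04


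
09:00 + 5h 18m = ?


Start: 540 minutes from midnight
Add: 318 minutes
Total: 858 minutes
Hours: 858 ÷ 60 = 14 remainder 18

14:18


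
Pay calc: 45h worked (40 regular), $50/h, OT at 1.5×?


$2375.00

Regular: 40h × $50 = $2000.00
Overtime: 45 - 40 = 5h
OT pay: 5h × $50 × 1.5 = $375.00
Total = $2000.00 + $375.00 = $2375.00


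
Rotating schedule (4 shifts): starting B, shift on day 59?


Shifts: A, B, C, D
Start: B (index 1)
Day 59: (1 + 59 - 1) mod 4
= 59 mod 4
= 3
Index 3 → shift D

Shift D


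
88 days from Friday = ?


Tuesday

Start: Friday (index 4)
(4 + 88) mod 7
= 92 mod 7
= 1
Index 1 → Tuesday


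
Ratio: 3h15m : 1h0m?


13:4 (3.25)

Duration 1: 195 minutes
Duration 2: 60 minutes
Ratio = 195:60
GCD = 15
Simplified = 13:4
As a decimal: 13/4 = 3.25


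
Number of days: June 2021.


Month: June (month 6)
June has 30 days

30 days


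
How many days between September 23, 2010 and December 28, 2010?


96 days

From September 23, 2010 to December 28, 2010
Rest of September 2010: 30 - 23 = 7
Full months: October 31, November 30
Days into December 2010: 28
Total = 7 + 31 + 30 + 28 = 96 days


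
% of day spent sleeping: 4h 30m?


18.8%

Time: 270 minutes
Day: 1440 minutes
Percentage = (270/1440) × 100 ≈ 18.8%


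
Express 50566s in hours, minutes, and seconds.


Hours: 50566 ÷ 3600 = 14 remainder 166
Minutes: 166 ÷ 60 = 2 remainder 46
Seconds: 46

14h 2m 46s


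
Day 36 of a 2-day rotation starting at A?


Shifts: A, B
Start: A (index 0)
Day 36: (0 + 36 - 1) mod 2
= 35 mod 2
= 1
Index 1 → shift B

Shift B


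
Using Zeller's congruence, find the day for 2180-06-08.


Thursday

Zeller's congruence:
q=8, m=6, k=80, j=21
h = (8 + ⌊13×7/5⌋ + 80 + ⌊80/4⌋ + ⌊21/4⌋ - 2×21) mod 7
= (8 + 18 + 80 + 20 + 5 - 42) mod 7
= 89 mod 7 = 5
h=5 → Thursday


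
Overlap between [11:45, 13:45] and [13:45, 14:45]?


0 minutes

Meeting A: 705-825 (in minutes from midnight)
Meeting B: 825-885
Overlap start = max(705, 825) = 825
Overlap end = min(825, 885) = 825
Overlap = max(0, 825 - 825) = 0 min


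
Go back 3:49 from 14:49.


Start: 889 minutes from midnight
Subtract: 229 minutes
Remaining: 889 - 229 = 660
Hours: 11, Minutes: 0

11:00


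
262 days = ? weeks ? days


37 weeks 3 days

Weeks: 262 ÷ 7 = 37 remainder 3


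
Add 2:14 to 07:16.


Start: 436 minutes from midnight
Add: 134 minutes
Total: 570 minutes
Hours: 570 ÷ 60 = 9 remainder 30

09:30


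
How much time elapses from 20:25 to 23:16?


2h 51m

End time in minutes: 23×60 + 16 = 1396
Start time in minutes: 20×60 + 25 = 1225
Difference = 1396 - 1225 = 171 minutes
= 2 hours 51 minutes


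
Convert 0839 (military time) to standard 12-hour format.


8:39 AM

Hour: 8
8 < 12 → AM


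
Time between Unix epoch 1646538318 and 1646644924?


Difference = 1646644924 - 1646538318 = 106606 seconds
In hours: 106606 / 3600 ≈ 29.6
In days: 106606 / 86400 ≈ 1.23

106606 seconds (29.6 hours / 1.23 days)


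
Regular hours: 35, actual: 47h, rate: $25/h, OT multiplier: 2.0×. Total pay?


$1475.00

Regular: 35h × $25 = $875.00
Overtime: 47 - 35 = 12h
OT pay: 12h × $25 × 2.0 = $600.00
Total = $875.00 + $600.00 = $1475.00


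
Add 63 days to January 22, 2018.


March 26, 2018

Start: January 22, 2018
Add 63 days
January 22 → February 1: 31 - 22 + 1 = 10 days (63 - 10 = 53 left)
February 1 → March 1: 28 - 1 + 1 = 28 days (53 - 28 = 25 left)
March 1 + 25 = March 26, 2018


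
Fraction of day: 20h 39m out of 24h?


Total minutes: 20×60 + 39 = 1239
Day = 24×60 = 1440 minutes
Fraction = 1239/1440 ≈ 0.8604
As a percentage: 1239/1440 × 100 ≈ 86.04%

0.8604 (86.04%)


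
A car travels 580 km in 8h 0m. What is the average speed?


72.5 km/h

Distance: 580 km
Time: 8 hours
Speed = 580 / 8 = 72.5 km/h


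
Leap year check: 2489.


No

Rules: divisible by 4 AND (not by 100 OR by 400)
2489 ÷ 4 = 622 remainder 1 → not divisible by 4
Not divisible by 4 → not a leap year


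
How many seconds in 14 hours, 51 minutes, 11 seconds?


Hours: 14 × 3600 = 50400
Minutes: 51 × 60 = 3060
Seconds: 11
Total = 50400 + 3060 + 11 = 53471

53471 seconds


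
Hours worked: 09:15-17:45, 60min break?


Total time = (17×60+45) - (9×60+15)
= 1065 - 555 = 510 min
Minus break: 510 - 60 = 450 min
= 7h 30m

7h 30m (450 minutes)


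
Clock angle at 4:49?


149.5°

Hour hand = 4×30 + 49×0.5 = 144.5°
Minute hand = 49×6 = 294°
Difference = |144.5 - 294| = 149.5°


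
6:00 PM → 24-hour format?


18:00

Input: 6:00 PM
PM: 6 + 12 = 18


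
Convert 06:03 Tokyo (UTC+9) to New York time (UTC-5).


16:03 (previous day)

Time difference = UTC-5 - UTC+9 = -14 hours
New hour = (6 -14) mod 24
= -8 mod 24 = 16
Minutes unchanged → 16:03; -8 < 0 → previous day


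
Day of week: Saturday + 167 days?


Friday

Start: Saturday (index 5)
(5 + 167) mod 7
= 172 mod 7
= 4
Index 4 → Friday


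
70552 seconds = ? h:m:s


Hours: 70552 ÷ 3600 = 19 remainder 2152
Minutes: 2152 ÷ 60 = 35 remainder 52
Seconds: 52

19h 35m 52s


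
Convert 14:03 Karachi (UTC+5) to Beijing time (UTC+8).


Time difference = UTC+8 - UTC+5 = +3 hours
New hour = (14 + 3) mod 24
= 17 mod 24 = 17
Minutes unchanged → 17:03

17:03


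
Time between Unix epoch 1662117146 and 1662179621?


62475 seconds (17.4 hours / 0.72 days)

Difference = 1662179621 - 1662117146 = 62475 seconds
In hours: 62475 / 3600 ≈ 17.4
In days: 62475 / 86400 ≈ 0.72


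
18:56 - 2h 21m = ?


16:35

Start: 1136 minutes from midnight
Subtract: 141 minutes
Remaining: 1136 - 141 = 995
Hours: 16, Minutes: 35


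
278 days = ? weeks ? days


39 weeks 5 days

Weeks: 278 ÷ 7 = 39 remainder 5


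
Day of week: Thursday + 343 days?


Start: Thursday (index 3)
(3 + 343) mod 7
= 346 mod 7
= 3
Index 3 → Thursday

Thursday


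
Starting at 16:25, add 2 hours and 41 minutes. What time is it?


19:06

Start: 985 minutes from midnight
Add: 161 minutes
Total: 1146 minutes
Hours: 1146 ÷ 60 = 19 remainder 6


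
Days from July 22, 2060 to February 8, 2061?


From July 22, 2060 to February 8, 2061
Rest of July 2060: 31 - 22 = 9
Full months: August 31, September 30, October 31, November 30, December 31, January 31
Days into February 2061: 8
Total = 9 + 31 + 30 + 31 + 30 + 31 + 31 + 8 = 201 days

201 days


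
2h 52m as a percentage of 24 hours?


0.1194 (11.94%)

Total minutes: 2×60 + 52 = 172
Day = 24×60 = 1440 minutes
Fraction = 172/1440 ≈ 0.1194
As a percentage: 172/1440 × 100 ≈ 11.94%


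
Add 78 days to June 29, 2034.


September 15, 2034

Start: June 29, 2034
Add 78 days
June 29 → July 1: 30 - 29 + 1 = 2 days (78 - 2 = 76 left)
July 1 → August 1: 31 - 1 + 1 = 31 days (76 - 31 = 45 left)
August 1 → September 1: 31 - 1 + 1 = 31 days (45 - 31 = 14 left)
September 1 + 14 = September 15, 2034


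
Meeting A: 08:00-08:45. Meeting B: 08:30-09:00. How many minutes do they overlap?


Meeting A: 480-525 (in minutes from midnight)
Meeting B: 510-540
Overlap start = max(480, 510) = 510
Overlap end = min(525, 540) = 525
Overlap = max(0, 525 - 510) = 15 min

15 minutes


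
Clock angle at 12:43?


123.5°

Hour hand (12 ≡ 0 on the dial): 0×30 + 43×0.5 = 21.5°
Minute hand = 43×6 = 258°
Difference = |21.5 - 258| = 236.5°
Since > 180°: 360 - 236.5 = 123.5°


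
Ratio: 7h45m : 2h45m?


Duration 1: 465 minutes
Duration 2: 165 minutes
Ratio = 465:165
GCD = 15
Simplified = 31:11
As a decimal: 31/11 ≈ 2.82

31:11 (2.82)


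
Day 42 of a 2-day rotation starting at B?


Shift A

Shifts: A, B
Start: B (index 1)
Day 42: (1 + 42 - 1) mod 2
= 42 mod 2
= 0
Index 0 → shift A


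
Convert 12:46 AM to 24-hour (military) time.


Input: 12:46 AM
12 AM → 00 (midnight)

00:46


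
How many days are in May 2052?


Month: May (month 5)
May has 31 days

31 days


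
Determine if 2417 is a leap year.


No

Rules: divisible by 4 AND (not by 100 OR by 400)
2417 ÷ 4 = 604 remainder 1 → not divisible by 4
Not divisible by 4 → not a leap year


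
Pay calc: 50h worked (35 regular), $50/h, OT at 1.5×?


Regular: 35h × $50 = $1750.00
Overtime: 50 - 35 = 15h
OT pay: 15h × $50 × 1.5 = $1125.00
Total = $1750.00 + $1125.00 = $2875.00

$2875.00


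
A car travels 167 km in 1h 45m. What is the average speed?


Distance: 167 km
Time: 1h 45m = 105 min = 105/60 = 7/4 hours
Speed = 167 ÷ (7/4) = 167 × 4 / 7 = 668/7 ≈ 95.4 km/h

95.4 km/h


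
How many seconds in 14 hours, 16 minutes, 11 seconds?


51371 seconds

Hours: 14 × 3600 = 50400
Minutes: 16 × 60 = 960
Seconds: 11
Total = 50400 + 960 + 11 = 51371


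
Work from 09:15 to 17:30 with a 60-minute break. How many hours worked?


Total time = (17×60+30) - (9×60+15)
= 1050 - 555 = 495 min
Minus break: 495 - 60 = 435 min
= 7h 15m

7h 15m (435 minutes)


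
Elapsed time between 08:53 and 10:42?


End time in minutes: 10×60 + 42 = 642
Start time in minutes: 8×60 + 53 = 533
Difference = 642 - 533 = 109 minutes
= 1 hours 49 minutes

1h 49m


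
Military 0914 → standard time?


9:14 AM

Hour: 9
9 < 12 → AM


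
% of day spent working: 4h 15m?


17.7%

Time: 255 minutes
Day: 1440 minutes
Percentage = (255/1440) × 100 ≈ 17.7%


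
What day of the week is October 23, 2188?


Thursday

Zeller's congruence:
q=23, m=10, k=88, j=21
h = (23 + ⌊13×11/5⌋ + 88 + ⌊88/4⌋ + ⌊21/4⌋ - 2×21) mod 7
= (23 + 28 + 88 + 22 + 5 - 42) mod 7
= 124 mod 7 = 5
h=5 → Thursday


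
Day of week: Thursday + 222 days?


Tuesday

Start: Thursday (index 3)
(3 + 222) mod 7
= 225 mod 7
= 1
Index 1 → Tuesday


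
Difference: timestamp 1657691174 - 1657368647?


Difference = 1657691174 - 1657368647 = 322527 seconds
In hours: 322527 / 3600 ≈ 89.6
In days: 322527 / 86400 ≈ 3.73

322527 seconds (89.6 hours / 3.73 days)


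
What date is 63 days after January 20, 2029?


March 24, 2029

Start: January 20, 2029
Add 63 days
January 20 → February 1: 31 - 20 + 1 = 12 days (63 - 12 = 51 left)
February 1 → March 1: 28 - 1 + 1 = 28 days (51 - 28 = 23 left)
March 1 + 23 = March 24, 2029


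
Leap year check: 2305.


Rules: divisible by 4 AND (not by 100 OR by 400)
2305 ÷ 4 = 576 remainder 1 → not divisible by 4
Not divisible by 4 → not a leap year

No


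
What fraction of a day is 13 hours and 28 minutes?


0.5611 (56.11%)

Total minutes: 13×60 + 28 = 808
Day = 24×60 = 1440 minutes
Fraction = 808/1440 ≈ 0.5611
As a percentage: 808/1440 × 100 ≈ 56.11%


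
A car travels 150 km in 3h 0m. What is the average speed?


50.0 km/h

Distance: 150 km
Time: 3 hours
Speed = 150 / 3 = 50.0 km/h


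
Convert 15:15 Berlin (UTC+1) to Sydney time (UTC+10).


00:15 (next day)

Time difference = UTC+10 - UTC+1 = +9 hours
New hour = (15 + 9) mod 24
= 24 mod 24 = 0
Minutes unchanged → 00:15; 24 ≥ 24 → next day


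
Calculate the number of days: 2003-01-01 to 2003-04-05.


From January 1, 2003 to April 5, 2003
Rest of January 2003: 31 - 1 = 30
Full months: February 2003 28, March 31
Days into April 2003: 5
Total = 30 + 28 + 31 + 5 = 94 days

94 days


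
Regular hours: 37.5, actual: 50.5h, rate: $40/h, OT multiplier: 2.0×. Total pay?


$2540.00

Regular: 37.5h × $40 = $1500.00
Overtime: 50.5 - 37.5 = 13.0h
OT pay: 13.0h × $40 × 2.0 = $1040.00
Total = $1500.00 + $1040.00 = $2540.00


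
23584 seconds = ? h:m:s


6h 33m 4s

Hours: 23584 ÷ 3600 = 6 remainder 1984
Minutes: 1984 ÷ 60 = 33 remainder 4
Seconds: 4


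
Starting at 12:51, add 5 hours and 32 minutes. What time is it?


18:23

Start: 771 minutes from midnight
Add: 332 minutes
Total: 1103 minutes
Hours: 1103 ÷ 60 = 18 remainder 23


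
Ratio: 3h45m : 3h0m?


5:4 (1.25)

Duration 1: 225 minutes
Duration 2: 180 minutes
Ratio = 225:180
GCD = 45
Simplified = 5:4
As a decimal: 5/4 = 1.25


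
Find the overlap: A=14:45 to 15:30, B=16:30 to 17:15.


Meeting A: 885-930 (in minutes from midnight)
Meeting B: 990-1035
Overlap start = max(885, 990) = 990
Overlap end = min(930, 1035) = 930
Overlap = max(0, 930 - 990) = 0 min

0 minutes


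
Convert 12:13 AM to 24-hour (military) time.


Input: 12:13 AM
12 AM → 00 (midnight)

00:13


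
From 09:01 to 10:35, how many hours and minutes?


End time in minutes: 10×60 + 35 = 635
Start time in minutes: 9×60 + 1 = 541
Difference = 635 - 541 = 94 minutes
= 1 hours 34 minutes

1h 34m


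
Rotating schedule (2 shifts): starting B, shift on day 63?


Shift B

Shifts: A, B
Start: B (index 1)
Day 63: (1 + 63 - 1) mod 2
= 63 mod 2
= 1
Index 1 → shift B


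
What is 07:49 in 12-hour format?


Hour: 7
7 < 12 → AM

7:49 AM


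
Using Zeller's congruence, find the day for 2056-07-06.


Thursday

Zeller's congruence:
q=6, m=7, k=56, j=20
h = (6 + ⌊13×8/5⌋ + 56 + ⌊56/4⌋ + ⌊20/4⌋ - 2×20) mod 7
= (6 + 20 + 56 + 14 + 5 - 40) mod 7
= 61 mod 7 = 5
h=5 → Thursday


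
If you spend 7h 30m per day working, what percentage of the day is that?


31.3%

Time: 450 minutes
Day: 1440 minutes
Percentage = (450/1440) × 100 ≈ 31.3%


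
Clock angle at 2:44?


Hour hand = 2×30 + 44×0.5 = 82.0°
Minute hand = 44×6 = 264°
Difference = |82.0 - 264| = 182.0°
Since > 180°: 360 - 182.0 = 178.0°

178.0°


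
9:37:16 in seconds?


34636 seconds

Hours: 9 × 3600 = 32400
Minutes: 37 × 60 = 2220
Seconds: 16
Total = 32400 + 2220 + 16 = 34636


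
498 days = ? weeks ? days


71 weeks 1 days

Weeks: 498 ÷ 7 = 71 remainder 1


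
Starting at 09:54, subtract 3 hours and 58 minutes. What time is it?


Start: 594 minutes from midnight
Subtract: 238 minutes
Remaining: 594 - 238 = 356
Hours: 5, Minutes: 56

05:56


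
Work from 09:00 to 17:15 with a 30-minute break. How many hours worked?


Total time = (17×60+15) - (9×60+0)
= 1035 - 540 = 495 min
Minus break: 495 - 30 = 465 min
= 7h 45m

7h 45m (465 minutes)


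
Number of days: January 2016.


31 days

Month: January (month 1)
January has 31 days


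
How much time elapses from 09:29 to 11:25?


End time in minutes: 11×60 + 25 = 685
Start time in minutes: 9×60 + 29 = 569
Difference = 685 - 569 = 116 minutes
= 1 hours 56 minutes

1h 56m


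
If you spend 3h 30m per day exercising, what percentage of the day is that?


14.6%

Time: 210 minutes
Day: 1440 minutes
Percentage = (210/1440) × 100 ≈ 14.6%


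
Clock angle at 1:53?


98.5°

Hour hand = 1×30 + 53×0.5 = 56.5°
Minute hand = 53×6 = 318°
Difference = |56.5 - 318| = 261.5°
Since > 180°: 360 - 261.5 = 98.5°


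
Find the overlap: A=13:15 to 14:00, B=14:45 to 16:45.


Meeting A: 795-840 (in minutes from midnight)
Meeting B: 885-1005
Overlap start = max(795, 885) = 885
Overlap end = min(840, 1005) = 840
Overlap = max(0, 840 - 885) = 0 min

0 minutes


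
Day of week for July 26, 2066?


Zeller's congruence:
q=26, m=7, k=66, j=20
h = (26 + ⌊13×8/5⌋ + 66 + ⌊66/4⌋ + ⌊20/4⌋ - 2×20) mod 7
= (26 + 20 + 66 + 16 + 5 - 40) mod 7
= 93 mod 7 = 2
h=2 → Monday

Monday


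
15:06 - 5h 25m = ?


09:41

Start: 906 minutes from midnight
Subtract: 325 minutes
Remaining: 906 - 325 = 581
Hours: 9, Minutes: 41


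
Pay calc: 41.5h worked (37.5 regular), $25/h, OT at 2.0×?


Regular: 37.5h × $25 = $937.50
Overtime: 41.5 - 37.5 = 4.0h
OT pay: 4.0h × $25 × 2.0 = $200.00
Total = $937.50 + $200.00 = $1137.50

$1137.50


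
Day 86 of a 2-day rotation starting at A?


Shifts: A, B
Start: A (index 0)
Day 86: (0 + 86 - 1) mod 2
= 85 mod 2
= 1
Index 1 → shift B

Shift B


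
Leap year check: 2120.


Rules: divisible by 4 AND (not by 100 OR by 400)
2120 ÷ 4 = 530 exactly → divisible by 4
2120 ÷ 100 = 21 remainder 20 → not divisible by 100
Divisible by 4 but not by 100 → leap year

Yes
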